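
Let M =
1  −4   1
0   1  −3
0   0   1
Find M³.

[[1, −12, 39], [0, 1, −9], [0, 0, 1]]

M = I + N where N = [[0, −4, 1], [0, 0, −3], [0, 0, 0]] is strictly upper-triangular, so N³ = 0.
(I + N)³ = I + 3·N + 3·N² = [[1, −12, 39], [0, 1, −9], [0, 0, 1]].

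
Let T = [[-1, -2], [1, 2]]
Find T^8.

[[-1, -2], [1, 2]]

T² = T (a projection; rank 1, trace 1), so T^8 = T.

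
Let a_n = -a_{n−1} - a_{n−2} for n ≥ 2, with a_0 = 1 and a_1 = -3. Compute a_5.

2

With companion matrix M = [[-1, -1], [1, 0]], [a_n, a_{n−1}]ᵀ = M·[a_{n−1}, a_{n−2}]ᵀ, so [a_5, a_4]ᵀ = M⁴·[a_1, a_0]ᵀ.
M⁴ = [[-1, -1], [1, 0]], giving [a_5, a_4]ᵀ = [[2], [-3]].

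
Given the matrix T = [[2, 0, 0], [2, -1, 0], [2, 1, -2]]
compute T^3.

T^2 = [[4, 0, 0], [2, 1, 0], [2, -3, 4]]
T^3 = [[8, 0, 0], [6, -1, 0], [6, 7, -8]]

[[8, 0, 0], [6, -1, 0], [6, 7, -8]]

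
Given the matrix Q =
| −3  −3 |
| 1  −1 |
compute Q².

[[6, 12], [−4, −2]]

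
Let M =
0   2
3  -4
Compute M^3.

M^2 = [[6, -8], [-12, 22]]
M^3 = [[-24, 44], [66, -112]]

[[-24, 44], [66, -112]]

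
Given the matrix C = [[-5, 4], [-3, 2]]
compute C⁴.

[[61, -60], [45, -44]]

tr C = -3 and det C = 2, so the characteristic polynomial is λ² − (-3)λ + (2) with roots -2 and -1.
Eigenvectors give P = [[4, 1], [3, 1]] with P⁻¹ = [[1, -1], [-3, 4]], and C = P·diag(-2, -1)·P⁻¹.
Then C⁴ = P·diag(16, 1)·P⁻¹ = [[64, 1], [48, 1]] · [[1, -1], [-3, 4]] = [[61, -60], [45, -44]].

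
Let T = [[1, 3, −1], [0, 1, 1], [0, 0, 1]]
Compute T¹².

[[1, 36, 186], [0, 1, 12], [0, 0, 1]]

T = I + N where N = [[0, 3, −1], [0, 0, 1], [0, 0, 0]] is strictly upper-triangular, so N³ = 0.
(I + N)¹² = I + 12·N + 66·N² = [[1, 36, 186], [0, 1, 12], [0, 0, 1]].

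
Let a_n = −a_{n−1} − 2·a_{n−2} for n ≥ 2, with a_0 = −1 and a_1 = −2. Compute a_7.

With companion matrix C = [[−1, −2], [1, 0]], [a_n, a_{n−1}]ᵀ = C·[a_{n−1}, a_{n−2}]ᵀ, so [a_7, a_6]ᵀ = C⁶·[a_1, a_0]ᵀ.
C⁶ = [[7, 10], [−5, 2]], giving [a_7, a_6]ᵀ = [[−24], [8]].

−24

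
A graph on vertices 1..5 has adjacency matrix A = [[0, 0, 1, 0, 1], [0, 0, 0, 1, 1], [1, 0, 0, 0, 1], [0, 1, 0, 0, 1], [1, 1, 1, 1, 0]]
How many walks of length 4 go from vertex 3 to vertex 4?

The number of length-4 walks from vertex 3 to vertex 4 is entry (3,4) of A⁴, where A is the adjacency matrix.
A² = [[2, 1, 1, 1, 1], [1, 2, 1, 1, 1], [1, 1, 2, 1, 1], [1, 1, 1, 2, 1], [1, 1, 1, 1, 4]]
A³ = [[2, 2, 3, 2, 5], [2, 2, 2, 3, 5], [3, 2, 2, 2, 5], [2, 3, 2, 2, 5], [5, 5, 5, 5, 4]]
A⁴ = [[8, 7, 7, 7, 9], [7, 8, 7, 7, 9], [7, 7, 8, 7, 9], [7, 7, 7, 8, 9], [9, 9, 9, 9, 20]]

7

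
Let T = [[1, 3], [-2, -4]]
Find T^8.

tr T = -3 and det T = 2, so the characteristic polynomial is λ² − (-3)λ + (2) with roots -2 and -1.
Eigenvectors give P = [[-1, 3], [1, -2]] with P⁻¹ = [[2, 3], [1, 1]], and T = P·diag(-2, -1)·P⁻¹.
Then T^8 = P·diag(256, 1)·P⁻¹ = [[-256, 3], [256, -2]] · [[2, 3], [1, 1]] = [[-509, -765], [510, 766]].

[[-509, -765], [510, 766]]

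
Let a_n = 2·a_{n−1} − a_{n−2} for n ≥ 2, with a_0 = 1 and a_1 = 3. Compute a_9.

With companion matrix Q = [[2, −1], [1, 0]], [a_n, a_{n−1}]ᵀ = Q·[a_{n−1}, a_{n−2}]ᵀ, so [a_9, a_8]ᵀ = Q^8·[a_1, a_0]ᵀ.
Q^8 = [[9, −8], [8, −7]], giving [a_9, a_8]ᵀ = [[19], [17]].

19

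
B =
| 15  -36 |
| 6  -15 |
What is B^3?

[[135, -324], [54, -135]]

tr B = 0 and det B = -9, so the characteristic polynomial is λ² − (0)λ + (-9) with roots 3 and -3.
Eigenvectors give P = [[3, -2], [1, -1]] with P⁻¹ = [[1, -2], [1, -3]], and B = P·diag(3, -3)·P⁻¹.
Then B^3 = P·diag(27, -27)·P⁻¹ = [[81, 54], [27, 27]] · [[1, -2], [1, -3]] = [[135, -324], [54, -135]].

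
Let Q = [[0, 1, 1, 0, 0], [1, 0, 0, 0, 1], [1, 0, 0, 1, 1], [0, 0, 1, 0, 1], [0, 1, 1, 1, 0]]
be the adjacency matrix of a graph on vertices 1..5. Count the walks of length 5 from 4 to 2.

The number of length-5 walks from vertex 4 to vertex 2 is entry (4,2) of Q⁵, where Q is the adjacency matrix.
Q² = [[2, 0, 0, 1, 2], [0, 2, 2, 1, 0], [0, 2, 3, 1, 1], [1, 1, 1, 2, 1], [2, 0, 1, 1, 3]]
Q³ = [[0, 4, 5, 2, 1], [4, 0, 1, 2, 5], [5, 1, 2, 4, 6], [2, 2, 4, 2, 4], [1, 5, 6, 4, 2]]
Q⁴ = [[9, 1, 3, 6, 11], [1, 9, 11, 6, 3], [3, 11, 15, 8, 7], [6, 6, 8, 8, 8], [11, 3, 7, 8, 15]]
Q⁵ = [[4, 20, 26, 14, 10], [20, 4, 10, 14, 26], [26, 10, 18, 22, 34], [14, 14, 22, 16, 22], [10, 26, 34, 22, 18]]

14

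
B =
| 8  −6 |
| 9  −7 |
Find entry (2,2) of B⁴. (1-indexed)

tr B = 1 and det B = −2, so the characteristic polynomial is λ² − (1)λ + (−2) with roots −1 and 2.
Eigenvectors give P = [[−2, 1], [−3, 1]] with P⁻¹ = [[1, −1], [3, −2]], and B = P·diag(−1, 2)·P⁻¹.
Then B⁴ = P·diag(1, 16)·P⁻¹ = [[−2, 16], [−3, 16]] · [[1, −1], [3, −2]] = [[46, −30], [45, −29]].

−29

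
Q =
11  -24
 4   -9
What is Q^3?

tr Q = 2 and det Q = -3, so the characteristic polynomial is λ² − (2)λ + (-3) with roots -1 and 3.
Eigenvectors give P = [[2, -3], [1, -1]] with P⁻¹ = [[-1, 3], [-1, 2]], and Q = P·diag(-1, 3)·P⁻¹.
Then Q^3 = P·diag(-1, 27)·P⁻¹ = [[-2, -81], [-1, -27]] · [[-1, 3], [-1, 2]] = [[83, -168], [28, -57]].

[[83, -168], [28, -57]]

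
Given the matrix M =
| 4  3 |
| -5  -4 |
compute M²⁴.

M² = I (check: tr M = 0 and det M = -1), so M²⁴ = I since 24 is even.

[[1, 0], [0, 1]]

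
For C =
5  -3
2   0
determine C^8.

[[19171, -18915], [12610, -12354]]

tr C = 5 and det C = 6, so the characteristic polynomial is λ² − (5)λ + (6) with roots 3 and 2.
Eigenvectors give P = [[-3, -1], [-2, -1]] with P⁻¹ = [[-1, 1], [2, -3]], and C = P·diag(3, 2)·P⁻¹.
Then C^8 = P·diag(6561, 256)·P⁻¹ = [[-19683, -256], [-13122, -256]] · [[-1, 1], [2, -3]] = [[19171, -18915], [12610, -12354]].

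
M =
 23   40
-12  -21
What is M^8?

[[39361, 65600], [-19680, -32799]]

tr M = 2 and det M = -3, so the characteristic polynomial is λ² − (2)λ + (-3) with roots 3 and -1.
Eigenvectors give P = [[2, -5], [-1, 3]] with P⁻¹ = [[3, 5], [1, 2]], and M = P·diag(3, -1)·P⁻¹.
Then M^8 = P·diag(6561, 1)·P⁻¹ = [[13122, -5], [-6561, 3]] · [[3, 5], [1, 2]] = [[39361, 65600], [-19680, -32799]].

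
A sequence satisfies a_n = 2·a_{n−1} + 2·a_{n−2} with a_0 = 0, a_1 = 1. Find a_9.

With companion matrix A = [[2, 2], [1, 0]], [a_n, a_{n−1}]ᵀ = A·[a_{n−1}, a_{n−2}]ᵀ, so [a_9, a_8]ᵀ = A⁸·[a_1, a_0]ᵀ.
A⁸ = [[2448, 1792], [896, 656]], giving [a_9, a_8]ᵀ = [[2448], [896]].

2448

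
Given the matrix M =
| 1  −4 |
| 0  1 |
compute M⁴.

M = I + N where N = [[0, −4], [0, 0]] is strictly upper-triangular, so N² = 0.
(I + N)⁴ = I + 4·N = [[1, −16], [0, 1]].

[[1, −16], [0, 1]]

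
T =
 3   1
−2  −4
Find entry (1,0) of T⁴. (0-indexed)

T² = [[7, −1], [2, 14]]
T³ = [[23, 11], [−22, −54]]
T⁴ = [[47, −21], [42, 194]]

42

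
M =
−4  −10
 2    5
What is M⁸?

[[−4, −10], [2, 5]]

M² = M (a projection; rank 1, trace 1), so M⁸ = M.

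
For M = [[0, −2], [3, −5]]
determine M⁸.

[[−12354, 12610], [−18915, 19171]]

tr M = −5 and det M = 6, so the characteristic polynomial is λ² − (−5)λ + (6) with roots −2 and −3.
Eigenvectors give P = [[1, −2], [1, −3]] with P⁻¹ = [[3, −2], [1, −1]], and M = P·diag(−2, −3)·P⁻¹.
Then M⁸ = P·diag(256, 6561)·P⁻¹ = [[256, −13122], [256, −19683]] · [[3, −2], [1, −1]] = [[−12354, 12610], [−18915, 19171]].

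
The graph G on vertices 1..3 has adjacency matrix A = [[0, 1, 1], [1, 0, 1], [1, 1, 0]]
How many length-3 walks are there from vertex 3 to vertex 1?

3

The number of length-3 walks from vertex 3 to vertex 1 is entry (3,1) of A³, where A is the adjacency matrix.
A² = [[2, 1, 1], [1, 2, 1], [1, 1, 2]]
A³ = [[2, 3, 3], [3, 2, 3], [3, 3, 2]]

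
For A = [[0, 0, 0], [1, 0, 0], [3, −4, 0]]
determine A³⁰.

A is strictly triangular, hence nilpotent: A³ = 0, so A³⁰ = 0.

[[0, 0, 0], [0, 0, 0], [0, 0, 0]]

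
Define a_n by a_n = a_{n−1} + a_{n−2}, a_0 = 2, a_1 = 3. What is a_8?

With companion matrix C = [[1, 1], [1, 0]], [a_n, a_{n−1}]ᵀ = C·[a_{n−1}, a_{n−2}]ᵀ, so [a_8, a_7]ᵀ = C^7·[a_1, a_0]ᵀ.
C^7 = [[21, 13], [13, 8]], giving [a_8, a_7]ᵀ = [[89], [55]].

89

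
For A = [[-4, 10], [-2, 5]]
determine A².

A² = A (a projection; rank 1, trace 1), so A² = A.

[[-4, 10], [-2, 5]]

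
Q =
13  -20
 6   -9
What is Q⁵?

tr Q = 4 and det Q = 3, so the characteristic polynomial is λ² − (4)λ + (3) with roots 3 and 1.
Eigenvectors give P = [[2, -5], [1, -3]] with P⁻¹ = [[3, -5], [1, -2]], and Q = P·diag(3, 1)·P⁻¹.
Then Q⁵ = P·diag(243, 1)·P⁻¹ = [[486, -5], [243, -3]] · [[3, -5], [1, -2]] = [[1453, -2420], [726, -1209]].

[[1453, -2420], [726, -1209]]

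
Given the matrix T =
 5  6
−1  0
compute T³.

tr T = 5 and det T = 6, so the characteristic polynomial is λ² − (5)λ + (6) with roots 3 and 2.
Eigenvectors give P = [[3, −2], [−1, 1]] with P⁻¹ = [[1, 2], [1, 3]], and T = P·diag(3, 2)·P⁻¹.
Then T³ = P·diag(27, 8)·P⁻¹ = [[81, −16], [−27, 8]] · [[1, 2], [1, 3]] = [[65, 114], [−19, −30]].

[[65, 114], [−19, −30]]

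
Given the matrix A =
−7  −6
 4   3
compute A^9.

[[−59047, −59046], [39364, 39363]]

tr A = −4 and det A = 3, so the characteristic polynomial is λ² − (−4)λ + (3) with roots −1 and −3.
Eigenvectors give P = [[1, −3], [−1, 2]] with P⁻¹ = [[−2, −3], [−1, −1]], and A = P·diag(−1, −3)·P⁻¹.
Then A^9 = P·diag(−1, −19683)·P⁻¹ = [[−1, 59049], [1, −39366]] · [[−2, −3], [−1, −1]] = [[−59047, −59046], [39364, 39363]].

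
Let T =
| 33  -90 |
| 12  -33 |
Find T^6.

tr T = 0 and det T = -9, so the characteristic polynomial is λ² − (0)λ + (-9) with roots -3 and 3.
Eigenvectors give P = [[-5, 3], [-2, 1]] with P⁻¹ = [[1, -3], [2, -5]], and T = P·diag(-3, 3)·P⁻¹.
Then T^6 = P·diag(729, 729)·P⁻¹ = [[-3645, 2187], [-1458, 729]] · [[1, -3], [2, -5]] = [[729, 0], [0, 729]].

[[729, 0], [0, 729]]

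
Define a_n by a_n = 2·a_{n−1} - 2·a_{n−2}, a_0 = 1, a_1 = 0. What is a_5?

With companion matrix C = [[2, -2], [1, 0]], [a_n, a_{n−1}]ᵀ = C·[a_{n−1}, a_{n−2}]ᵀ, so [a_5, a_4]ᵀ = C^4·[a_1, a_0]ᵀ.
C^4 = [[-4, 0], [0, -4]], giving [a_5, a_4]ᵀ = [[0], [-4]].

0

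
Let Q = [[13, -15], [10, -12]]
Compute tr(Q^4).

tr Q = 1 and det Q = -6, so the characteristic polynomial is λ² − (1)λ + (-6) with roots -2 and 3.
Eigenvectors give P = [[1, 3], [1, 2]] with P⁻¹ = [[-2, 3], [1, -1]], and Q = P·diag(-2, 3)·P⁻¹.
Then Q^4 = P·diag(16, 81)·P⁻¹ = [[16, 243], [16, 162]] · [[-2, 3], [1, -1]] = [[211, -195], [130, -114]].

97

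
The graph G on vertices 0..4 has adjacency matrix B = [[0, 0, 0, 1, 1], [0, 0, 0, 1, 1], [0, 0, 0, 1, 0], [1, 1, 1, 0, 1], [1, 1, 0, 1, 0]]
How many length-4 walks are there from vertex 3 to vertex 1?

10

The number of length-4 walks from vertex 3 to vertex 1 is entry (3,1) of B⁴, where B is the adjacency matrix.
B² = [[2, 2, 1, 1, 1], [2, 2, 1, 1, 1], [1, 1, 1, 0, 1], [1, 1, 0, 4, 2], [1, 1, 1, 2, 3]]
B³ = [[2, 2, 1, 6, 5], [2, 2, 1, 6, 5], [1, 1, 0, 4, 2], [6, 6, 4, 4, 6], [5, 5, 2, 6, 4]]
B⁴ = [[11, 11, 6, 10, 10], [11, 11, 6, 10, 10], [6, 6, 4, 4, 6], [10, 10, 4, 22, 16], [10, 10, 6, 16, 16]]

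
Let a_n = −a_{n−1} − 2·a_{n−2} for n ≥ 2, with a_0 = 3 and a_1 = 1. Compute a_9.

−35

With companion matrix B = [[−1, −2], [1, 0]], [a_n, a_{n−1}]ᵀ = B·[a_{n−1}, a_{n−2}]ᵀ, so [a_9, a_8]ᵀ = B⁸·[a_1, a_0]ᵀ.
B⁸ = [[−17, −6], [3, −14]], giving [a_9, a_8]ᵀ = [[−35], [−39]].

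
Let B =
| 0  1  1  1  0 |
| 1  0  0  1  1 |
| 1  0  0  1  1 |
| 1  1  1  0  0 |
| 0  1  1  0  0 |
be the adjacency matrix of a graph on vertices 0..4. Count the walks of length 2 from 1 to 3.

The number of length-2 walks from vertex 1 to vertex 3 is entry (1,3) of B², where B is the adjacency matrix.
B² = [[3, 1, 1, 2, 2], [1, 3, 3, 1, 0], [1, 3, 3, 1, 0], [2, 1, 1, 3, 2], [2, 0, 0, 2, 2]]

1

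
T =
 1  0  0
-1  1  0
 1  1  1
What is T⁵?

[[1, 0, 0], [-5, 1, 0], [-5, 5, 1]]

T = I + N where N = [[0, 0, 0], [-1, 0, 0], [1, 1, 0]] is strictly lower-triangular, so N³ = 0.
(I + N)⁵ = I + 5·N + 10·N² = [[1, 0, 0], [-5, 1, 0], [-5, 5, 1]].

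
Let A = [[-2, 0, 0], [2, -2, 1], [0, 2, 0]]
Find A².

[[4, 0, 0], [-8, 6, -2], [4, -4, 2]]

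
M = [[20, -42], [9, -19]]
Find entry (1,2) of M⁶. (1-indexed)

-882

tr M = 1 and det M = -2, so the characteristic polynomial is λ² − (1)λ + (-2) with roots 2 and -1.
Eigenvectors give P = [[7, 2], [3, 1]] with P⁻¹ = [[1, -2], [-3, 7]], and M = P·diag(2, -1)·P⁻¹.
Then M⁶ = P·diag(64, 1)·P⁻¹ = [[448, 2], [192, 1]] · [[1, -2], [-3, 7]] = [[442, -882], [189, -377]].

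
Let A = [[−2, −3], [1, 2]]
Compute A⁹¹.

[[−2, −3], [1, 2]]

A² = I (check: tr A = 0 and det A = −1), so A⁹¹ = A since 91 is odd.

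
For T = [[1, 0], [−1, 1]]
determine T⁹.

[[1, 0], [−9, 1]]

T = I + N where N = [[0, 0], [−1, 0]] is strictly lower-triangular, so N² = 0.
(I + N)⁹ = I + 9·N = [[1, 0], [−9, 1]].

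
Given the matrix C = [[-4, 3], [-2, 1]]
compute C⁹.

[[-1534, 1533], [-1022, 1021]]

tr C = -3 and det C = 2, so the characteristic polynomial is λ² − (-3)λ + (2) with roots -2 and -1.
Eigenvectors give P = [[3, 1], [2, 1]] with P⁻¹ = [[1, -1], [-2, 3]], and C = P·diag(-2, -1)·P⁻¹.
Then C⁹ = P·diag(-512, -1)·P⁻¹ = [[-1536, -1], [-1024, -1]] · [[1, -1], [-2, 3]] = [[-1534, 1533], [-1022, 1021]].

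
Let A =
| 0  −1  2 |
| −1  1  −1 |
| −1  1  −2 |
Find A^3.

[[2, −1, 3], [0, 0, 1], [−1, 0, 0]]

A^2 = [[−1, 1, −3], [0, 1, −1], [1, 0, 1]]
A^3 = [[2, −1, 3], [0, 0, 1], [−1, 0, 0]]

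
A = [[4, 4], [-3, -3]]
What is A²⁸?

A² = A (a projection; rank 1, trace 1), so A²⁸ = A.

[[4, 4], [-3, -3]]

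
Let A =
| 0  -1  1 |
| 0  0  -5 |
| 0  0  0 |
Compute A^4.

A is strictly triangular, hence nilpotent: A^3 = 0, so A^4 = 0.

[[0, 0, 0], [0, 0, 0], [0, 0, 0]]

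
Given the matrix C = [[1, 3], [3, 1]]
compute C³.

C² = [[10, 6], [6, 10]]
C³ = [[28, 36], [36, 28]]

[[28, 36], [36, 28]]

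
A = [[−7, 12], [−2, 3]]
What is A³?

tr A = −4 and det A = 3, so the characteristic polynomial is λ² − (−4)λ + (3) with roots −1 and −3.
Eigenvectors give P = [[2, 3], [1, 1]] with P⁻¹ = [[−1, 3], [1, −2]], and A = P·diag(−1, −3)·P⁻¹.
Then A³ = P·diag(−1, −27)·P⁻¹ = [[−2, −81], [−1, −27]] · [[−1, 3], [1, −2]] = [[−79, 156], [−26, 51]].

[[−79, 156], [−26, 51]]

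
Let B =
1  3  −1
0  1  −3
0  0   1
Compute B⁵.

B = I + N where N = [[0, 3, −1], [0, 0, −3], [0, 0, 0]] is strictly upper-triangular, so N³ = 0.
(I + N)⁵ = I + 5·N + 10·N² = [[1, 15, −95], [0, 1, −15], [0, 0, 1]].

[[1, 15, −95], [0, 1, −15], [0, 0, 1]]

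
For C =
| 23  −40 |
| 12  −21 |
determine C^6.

tr C = 2 and det C = −3, so the characteristic polynomial is λ² − (2)λ + (−3) with roots 3 and −1.
Eigenvectors give P = [[2, −5], [1, −3]] with P⁻¹ = [[3, −5], [1, −2]], and C = P·diag(3, −1)·P⁻¹.
Then C^6 = P·diag(729, 1)·P⁻¹ = [[1458, −5], [729, −3]] · [[3, −5], [1, −2]] = [[4369, −7280], [2184, −3639]].

[[4369, −7280], [2184, −3639]]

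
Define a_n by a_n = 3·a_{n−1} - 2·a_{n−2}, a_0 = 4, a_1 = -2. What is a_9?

With companion matrix T = [[3, -2], [1, 0]], [a_n, a_{n−1}]ᵀ = T·[a_{n−1}, a_{n−2}]ᵀ, so [a_9, a_8]ᵀ = T⁸·[a_1, a_0]ᵀ.
T⁸ = [[511, -510], [255, -254]], giving [a_9, a_8]ᵀ = [[-3062], [-1526]].

-3062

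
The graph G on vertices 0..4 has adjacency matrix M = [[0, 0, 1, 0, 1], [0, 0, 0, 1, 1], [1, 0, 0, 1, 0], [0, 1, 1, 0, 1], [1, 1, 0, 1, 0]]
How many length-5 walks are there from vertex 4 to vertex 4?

18

The number of length-5 walks from vertex 4 to vertex 4 is entry (4,4) of M⁵, where M is the adjacency matrix.
M² = [[2, 1, 0, 2, 0], [1, 2, 1, 1, 1], [0, 1, 2, 0, 2], [2, 1, 0, 3, 1], [0, 1, 2, 1, 3]]
M³ = [[0, 2, 4, 1, 5], [2, 2, 2, 4, 4], [4, 2, 0, 5, 1], [1, 4, 5, 2, 6], [5, 4, 1, 6, 2]]
M⁴ = [[9, 6, 1, 11, 3], [6, 8, 6, 8, 8], [1, 6, 9, 3, 11], [11, 8, 3, 15, 7], [3, 8, 11, 7, 15]]
M⁵ = [[4, 14, 20, 10, 26], [14, 16, 14, 22, 22], [20, 14, 4, 26, 10], [10, 22, 26, 18, 34], [26, 22, 10, 34, 18]]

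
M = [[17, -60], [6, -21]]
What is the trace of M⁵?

-244

tr M = -4 and det M = 3, so the characteristic polynomial is λ² − (-4)λ + (3) with roots -3 and -1.
Eigenvectors give P = [[3, 10], [1, 3]] with P⁻¹ = [[-3, 10], [1, -3]], and M = P·diag(-3, -1)·P⁻¹.
Then M⁵ = P·diag(-243, -1)·P⁻¹ = [[-729, -10], [-243, -3]] · [[-3, 10], [1, -3]] = [[2177, -7260], [726, -2421]].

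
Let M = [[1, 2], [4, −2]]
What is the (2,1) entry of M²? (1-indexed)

−4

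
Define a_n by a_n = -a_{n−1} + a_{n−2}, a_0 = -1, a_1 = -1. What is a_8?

With companion matrix T = [[-1, 1], [1, 0]], [a_n, a_{n−1}]ᵀ = T·[a_{n−1}, a_{n−2}]ᵀ, so [a_8, a_7]ᵀ = T^7·[a_1, a_0]ᵀ.
T^7 = [[-21, 13], [13, -8]], giving [a_8, a_7]ᵀ = [[8], [-5]].

8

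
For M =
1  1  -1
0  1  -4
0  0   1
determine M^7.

[[1, 7, -91], [0, 1, -28], [0, 0, 1]]

M = I + N where N = [[0, 1, -1], [0, 0, -4], [0, 0, 0]] is strictly upper-triangular, so N^3 = 0.
(I + N)^7 = I + 7·N + 21·N^2 = [[1, 7, -91], [0, 1, -28], [0, 0, 1]].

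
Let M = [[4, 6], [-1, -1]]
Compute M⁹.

tr M = 3 and det M = 2, so the characteristic polynomial is λ² − (3)λ + (2) with roots 1 and 2.
Eigenvectors give P = [[-2, 3], [1, -1]] with P⁻¹ = [[1, 3], [1, 2]], and M = P·diag(1, 2)·P⁻¹.
Then M⁹ = P·diag(1, 512)·P⁻¹ = [[-2, 1536], [1, -512]] · [[1, 3], [1, 2]] = [[1534, 3066], [-511, -1021]].

[[1534, 3066], [-511, -1021]]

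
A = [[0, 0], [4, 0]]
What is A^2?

A is strictly triangular, hence nilpotent: A^2 = 0, so A^2 = 0.

[[0, 0], [0, 0]]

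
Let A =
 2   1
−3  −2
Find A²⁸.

[[1, 0], [0, 1]]

A² = I (check: tr A = 0 and det A = −1), so A²⁸ = I since 28 is even.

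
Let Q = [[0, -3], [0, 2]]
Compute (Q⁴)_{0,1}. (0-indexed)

Q² = [[0, -6], [0, 4]]
Q³ = [[0, -12], [0, 8]]
Q⁴ = [[0, -24], [0, 16]]

-24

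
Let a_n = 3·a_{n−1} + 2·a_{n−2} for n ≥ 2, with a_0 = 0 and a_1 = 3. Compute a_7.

With companion matrix C = [[3, 2], [1, 0]], [a_n, a_{n−1}]ᵀ = C·[a_{n−1}, a_{n−2}]ᵀ, so [a_7, a_6]ᵀ = C⁶·[a_1, a_0]ᵀ.
C⁶ = [[1763, 990], [495, 278]], giving [a_7, a_6]ᵀ = [[5289], [1485]].

5289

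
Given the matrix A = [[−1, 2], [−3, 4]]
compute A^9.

[[−1021, 1022], [−1533, 1534]]

tr A = 3 and det A = 2, so the characteristic polynomial is λ² − (3)λ + (2) with roots 1 and 2.
Eigenvectors give P = [[−1, 2], [−1, 3]] with P⁻¹ = [[−3, 2], [−1, 1]], and A = P·diag(1, 2)·P⁻¹.
Then A^9 = P·diag(1, 512)·P⁻¹ = [[−1, 1024], [−1, 1536]] · [[−3, 2], [−1, 1]] = [[−1021, 1022], [−1533, 1534]].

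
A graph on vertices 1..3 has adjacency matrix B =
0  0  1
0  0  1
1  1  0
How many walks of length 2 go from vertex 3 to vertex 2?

0

The number of length-2 walks from vertex 3 to vertex 2 is entry (3,2) of B^2, where B is the adjacency matrix.
B^2 = [[1, 1, 0], [1, 1, 0], [0, 0, 2]]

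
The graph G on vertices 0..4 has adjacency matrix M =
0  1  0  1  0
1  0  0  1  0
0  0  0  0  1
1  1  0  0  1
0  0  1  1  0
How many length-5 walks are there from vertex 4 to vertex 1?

7

The number of length-5 walks from vertex 4 to vertex 1 is entry (4,1) of M⁵, where M is the adjacency matrix.
M² = [[2, 1, 0, 1, 1], [1, 2, 0, 1, 1], [0, 0, 1, 1, 0], [1, 1, 1, 3, 0], [1, 1, 0, 0, 2]]
M³ = [[2, 3, 1, 4, 1], [3, 2, 1, 4, 1], [1, 1, 0, 0, 2], [4, 4, 0, 2, 4], [1, 1, 2, 4, 0]]
M⁴ = [[7, 6, 1, 6, 5], [6, 7, 1, 6, 5], [1, 1, 2, 4, 0], [6, 6, 4, 12, 2], [5, 5, 0, 2, 6]]
M⁵ = [[12, 13, 5, 18, 7], [13, 12, 5, 18, 7], [5, 5, 0, 2, 6], [18, 18, 2, 14, 16], [7, 7, 6, 16, 2]]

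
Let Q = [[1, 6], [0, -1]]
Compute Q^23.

Q² = I (check: tr Q = 0 and det Q = -1), so Q^23 = Q since 23 is odd.

[[1, 6], [0, -1]]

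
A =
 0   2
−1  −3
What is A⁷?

tr A = −3 and det A = 2, so the characteristic polynomial is λ² − (−3)λ + (2) with roots −2 and −1.
Eigenvectors give P = [[−1, −2], [1, 1]] with P⁻¹ = [[1, 2], [−1, −1]], and A = P·diag(−2, −1)·P⁻¹.
Then A⁷ = P·diag(−128, −1)·P⁻¹ = [[128, 2], [−128, −1]] · [[1, 2], [−1, −1]] = [[126, 254], [−127, −255]].

[[126, 254], [−127, −255]]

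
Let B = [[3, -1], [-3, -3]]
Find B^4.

B^2 = [[12, 0], [0, 12]]
B^3 = [[36, -12], [-36, -36]]
B^4 = [[144, 0], [0, 144]]

[[144, 0], [0, 144]]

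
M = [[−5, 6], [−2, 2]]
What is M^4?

tr M = −3 and det M = 2, so the characteristic polynomial is λ² − (−3)λ + (2) with roots −1 and −2.
Eigenvectors give P = [[−3, 2], [−2, 1]] with P⁻¹ = [[1, −2], [2, −3]], and M = P·diag(−1, −2)·P⁻¹.
Then M^4 = P·diag(1, 16)·P⁻¹ = [[−3, 32], [−2, 16]] · [[1, −2], [2, −3]] = [[61, −90], [30, −44]].

[[61, −90], [30, −44]]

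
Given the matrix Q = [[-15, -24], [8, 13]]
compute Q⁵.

[[-975, -1464], [488, 733]]

tr Q = -2 and det Q = -3, so the characteristic polynomial is λ² − (-2)λ + (-3) with roots -3 and 1.
Eigenvectors give P = [[-2, 3], [1, -2]] with P⁻¹ = [[-2, -3], [-1, -2]], and Q = P·diag(-3, 1)·P⁻¹.
Then Q⁵ = P·diag(-243, 1)·P⁻¹ = [[486, 3], [-243, -2]] · [[-2, -3], [-1, -2]] = [[-975, -1464], [488, 733]].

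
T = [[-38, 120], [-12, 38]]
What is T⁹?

tr T = 0 and det T = -4, so the characteristic polynomial is λ² − (0)λ + (-4) with roots 2 and -2.
Eigenvectors give P = [[3, 10], [1, 3]] with P⁻¹ = [[-3, 10], [1, -3]], and T = P·diag(2, -2)·P⁻¹.
Then T⁹ = P·diag(512, -512)·P⁻¹ = [[1536, -5120], [512, -1536]] · [[-3, 10], [1, -3]] = [[-9728, 30720], [-3072, 9728]].

[[-9728, 30720], [-3072, 9728]]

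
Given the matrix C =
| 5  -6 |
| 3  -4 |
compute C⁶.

[[127, -126], [63, -62]]

tr C = 1 and det C = -2, so the characteristic polynomial is λ² − (1)λ + (-2) with roots 2 and -1.
Eigenvectors give P = [[-2, -1], [-1, -1]] with P⁻¹ = [[-1, 1], [1, -2]], and C = P·diag(2, -1)·P⁻¹.
Then C⁶ = P·diag(64, 1)·P⁻¹ = [[-128, -1], [-64, -1]] · [[-1, 1], [1, -2]] = [[127, -126], [63, -62]].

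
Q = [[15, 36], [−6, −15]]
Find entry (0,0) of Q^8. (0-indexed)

6561

tr Q = 0 and det Q = −9, so the characteristic polynomial is λ² − (0)λ + (−9) with roots 3 and −3.
Eigenvectors give P = [[−3, −2], [1, 1]] with P⁻¹ = [[−1, −2], [1, 3]], and Q = P·diag(3, −3)·P⁻¹.
Then Q^8 = P·diag(6561, 6561)·P⁻¹ = [[−19683, −13122], [6561, 6561]] · [[−1, −2], [1, 3]] = [[6561, 0], [0, 6561]].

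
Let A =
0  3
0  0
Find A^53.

A is strictly triangular, hence nilpotent: A^2 = 0, so A^53 = 0.

[[0, 0], [0, 0]]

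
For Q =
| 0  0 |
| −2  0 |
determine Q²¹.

Q is strictly triangular, hence nilpotent: Q² = 0, so Q²¹ = 0.

[[0, 0], [0, 0]]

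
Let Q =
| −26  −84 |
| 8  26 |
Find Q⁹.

tr Q = 0 and det Q = −4, so the characteristic polynomial is λ² − (0)λ + (−4) with roots −2 and 2.
Eigenvectors give P = [[7, −3], [−2, 1]] with P⁻¹ = [[1, 3], [2, 7]], and Q = P·diag(−2, 2)·P⁻¹.
Then Q⁹ = P·diag(−512, 512)·P⁻¹ = [[−3584, −1536], [1024, 512]] · [[1, 3], [2, 7]] = [[−6656, −21504], [2048, 6656]].

[[−6656, −21504], [2048, 6656]]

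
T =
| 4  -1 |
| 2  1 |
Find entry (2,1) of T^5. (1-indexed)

422

tr T = 5 and det T = 6, so the characteristic polynomial is λ² − (5)λ + (6) with roots 2 and 3.
Eigenvectors give P = [[-1, 1], [-2, 1]] with P⁻¹ = [[1, -1], [2, -1]], and T = P·diag(2, 3)·P⁻¹.
Then T^5 = P·diag(32, 243)·P⁻¹ = [[-32, 243], [-64, 243]] · [[1, -1], [2, -1]] = [[454, -211], [422, -179]].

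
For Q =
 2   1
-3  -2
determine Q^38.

[[1, 0], [0, 1]]

Q² = I (check: tr Q = 0 and det Q = -1), so Q^38 = I since 38 is even.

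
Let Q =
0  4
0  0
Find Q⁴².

Q is strictly triangular, hence nilpotent: Q² = 0, so Q⁴² = 0.

[[0, 0], [0, 0]]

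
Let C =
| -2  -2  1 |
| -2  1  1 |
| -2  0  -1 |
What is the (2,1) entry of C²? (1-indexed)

0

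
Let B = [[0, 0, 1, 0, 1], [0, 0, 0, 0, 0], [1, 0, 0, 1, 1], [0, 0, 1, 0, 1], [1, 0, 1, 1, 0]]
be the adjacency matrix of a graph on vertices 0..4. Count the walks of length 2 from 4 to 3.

The number of length-2 walks from vertex 4 to vertex 3 is entry (4,3) of B^2, where B is the adjacency matrix.
B^2 = [[2, 0, 1, 2, 1], [0, 0, 0, 0, 0], [1, 0, 3, 1, 2], [2, 0, 1, 2, 1], [1, 0, 2, 1, 3]]

1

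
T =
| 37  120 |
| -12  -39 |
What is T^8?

tr T = -2 and det T = -3, so the characteristic polynomial is λ² − (-2)λ + (-3) with roots -3 and 1.
Eigenvectors give P = [[3, -10], [-1, 3]] with P⁻¹ = [[-3, -10], [-1, -3]], and T = P·diag(-3, 1)·P⁻¹.
Then T^8 = P·diag(6561, 1)·P⁻¹ = [[19683, -10], [-6561, 3]] · [[-3, -10], [-1, -3]] = [[-59039, -196800], [19680, 65601]].

[[-59039, -196800], [19680, 65601]]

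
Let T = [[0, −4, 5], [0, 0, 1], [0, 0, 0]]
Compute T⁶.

T is strictly triangular, hence nilpotent: T³ = 0, so T⁶ = 0.

[[0, 0, 0], [0, 0, 0], [0, 0, 0]]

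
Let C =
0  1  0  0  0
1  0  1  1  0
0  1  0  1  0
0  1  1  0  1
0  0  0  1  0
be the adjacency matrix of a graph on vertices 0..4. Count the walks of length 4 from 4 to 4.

3

The number of length-4 walks from vertex 4 to vertex 4 is entry (4,4) of C⁴, where C is the adjacency matrix.
C² = [[1, 0, 1, 1, 0], [0, 3, 1, 1, 1], [1, 1, 2, 1, 1], [1, 1, 1, 3, 0], [0, 1, 1, 0, 1]]
C³ = [[0, 3, 1, 1, 1], [3, 2, 4, 5, 1], [1, 4, 2, 4, 1], [1, 5, 4, 2, 3], [1, 1, 1, 3, 0]]
C⁴ = [[3, 2, 4, 5, 1], [2, 12, 7, 7, 5], [4, 7, 8, 7, 4], [5, 7, 7, 12, 2], [1, 5, 4, 2, 3]]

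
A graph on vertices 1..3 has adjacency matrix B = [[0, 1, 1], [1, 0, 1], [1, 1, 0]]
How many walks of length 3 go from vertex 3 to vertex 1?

The number of length-3 walks from vertex 3 to vertex 1 is entry (3,1) of B^3, where B is the adjacency matrix.
B^2 = [[2, 1, 1], [1, 2, 1], [1, 1, 2]]
B^3 = [[2, 3, 3], [3, 2, 3], [3, 3, 2]]

3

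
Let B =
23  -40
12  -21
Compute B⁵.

[[1463, -2440], [732, -1221]]

tr B = 2 and det B = -3, so the characteristic polynomial is λ² − (2)λ + (-3) with roots 3 and -1.
Eigenvectors give P = [[2, -5], [1, -3]] with P⁻¹ = [[3, -5], [1, -2]], and B = P·diag(3, -1)·P⁻¹.
Then B⁵ = P·diag(243, -1)·P⁻¹ = [[486, 5], [243, 3]] · [[3, -5], [1, -2]] = [[1463, -2440], [732, -1221]].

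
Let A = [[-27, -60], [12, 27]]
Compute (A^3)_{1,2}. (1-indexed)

-540

tr A = 0 and det A = -9, so the characteristic polynomial is λ² − (0)λ + (-9) with roots -3 and 3.
Eigenvectors give P = [[-5, 2], [2, -1]] with P⁻¹ = [[-1, -2], [-2, -5]], and A = P·diag(-3, 3)·P⁻¹.
Then A^3 = P·diag(-27, 27)·P⁻¹ = [[135, 54], [-54, -27]] · [[-1, -2], [-2, -5]] = [[-243, -540], [108, 243]].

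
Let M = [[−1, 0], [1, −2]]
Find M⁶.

tr M = −3 and det M = 2, so the characteristic polynomial is λ² − (−3)λ + (2) with roots −2 and −1.
Eigenvectors give P = [[0, 1], [−1, 1]] with P⁻¹ = [[1, −1], [1, 0]], and M = P·diag(−2, −1)·P⁻¹.
Then M⁶ = P·diag(64, 1)·P⁻¹ = [[0, 1], [−64, 1]] · [[1, −1], [1, 0]] = [[1, 0], [−63, 64]].

[[1, 0], [−63, 64]]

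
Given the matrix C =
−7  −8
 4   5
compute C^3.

[[−55, −56], [28, 29]]

tr C = −2 and det C = −3, so the characteristic polynomial is λ² − (−2)λ + (−3) with roots −3 and 1.
Eigenvectors give P = [[−2, −1], [1, 1]] with P⁻¹ = [[−1, −1], [1, 2]], and C = P·diag(−3, 1)·P⁻¹.
Then C^3 = P·diag(−27, 1)·P⁻¹ = [[54, −1], [−27, 1]] · [[−1, −1], [1, 2]] = [[−55, −56], [28, 29]].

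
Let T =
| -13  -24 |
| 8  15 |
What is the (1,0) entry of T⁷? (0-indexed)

tr T = 2 and det T = -3, so the characteristic polynomial is λ² − (2)λ + (-3) with roots 3 and -1.
Eigenvectors give P = [[-3, -2], [2, 1]] with P⁻¹ = [[1, 2], [-2, -3]], and T = P·diag(3, -1)·P⁻¹.
Then T⁷ = P·diag(2187, -1)·P⁻¹ = [[-6561, 2], [4374, -1]] · [[1, 2], [-2, -3]] = [[-6565, -13128], [4376, 8751]].

4376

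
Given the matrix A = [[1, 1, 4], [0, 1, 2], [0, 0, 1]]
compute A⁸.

A = I + N where N = [[0, 1, 4], [0, 0, 2], [0, 0, 0]] is strictly upper-triangular, so N³ = 0.
(I + N)⁸ = I + 8·N + 28·N² = [[1, 8, 88], [0, 1, 16], [0, 0, 1]].

[[1, 8, 88], [0, 1, 16], [0, 0, 1]]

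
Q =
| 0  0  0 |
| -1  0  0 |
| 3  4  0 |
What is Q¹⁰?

[[0, 0, 0], [0, 0, 0], [0, 0, 0]]

Q is strictly triangular, hence nilpotent: Q³ = 0, so Q¹⁰ = 0.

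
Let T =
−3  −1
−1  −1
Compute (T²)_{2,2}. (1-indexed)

2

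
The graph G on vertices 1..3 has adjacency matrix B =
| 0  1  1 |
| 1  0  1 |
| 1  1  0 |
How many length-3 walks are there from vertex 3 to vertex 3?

2

The number of length-3 walks from vertex 3 to vertex 3 is entry (3,3) of B^3, where B is the adjacency matrix.
B^2 = [[2, 1, 1], [1, 2, 1], [1, 1, 2]]
B^3 = [[2, 3, 3], [3, 2, 3], [3, 3, 2]]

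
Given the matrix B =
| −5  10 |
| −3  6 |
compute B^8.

[[−5, 10], [−3, 6]]

B² = B (a projection; rank 1, trace 1), so B^8 = B.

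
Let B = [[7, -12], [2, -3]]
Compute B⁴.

tr B = 4 and det B = 3, so the characteristic polynomial is λ² − (4)λ + (3) with roots 1 and 3.
Eigenvectors give P = [[2, 3], [1, 1]] with P⁻¹ = [[-1, 3], [1, -2]], and B = P·diag(1, 3)·P⁻¹.
Then B⁴ = P·diag(1, 81)·P⁻¹ = [[2, 243], [1, 81]] · [[-1, 3], [1, -2]] = [[241, -480], [80, -159]].

[[241, -480], [80, -159]]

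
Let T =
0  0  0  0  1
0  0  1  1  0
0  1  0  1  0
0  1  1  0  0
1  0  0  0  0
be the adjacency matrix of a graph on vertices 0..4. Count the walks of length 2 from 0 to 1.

0

The number of length-2 walks from vertex 0 to vertex 1 is entry (0,1) of T², where T is the adjacency matrix.
T² = [[1, 0, 0, 0, 0], [0, 2, 1, 1, 0], [0, 1, 2, 1, 0], [0, 1, 1, 2, 0], [0, 0, 0, 0, 1]]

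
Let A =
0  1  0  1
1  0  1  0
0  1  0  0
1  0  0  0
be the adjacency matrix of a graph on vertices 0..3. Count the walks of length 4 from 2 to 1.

The number of length-4 walks from vertex 2 to vertex 1 is entry (2,1) of A⁴, where A is the adjacency matrix.
A² = [[2, 0, 1, 0], [0, 2, 0, 1], [1, 0, 1, 0], [0, 1, 0, 1]]
A³ = [[0, 3, 0, 2], [3, 0, 2, 0], [0, 2, 0, 1], [2, 0, 1, 0]]
A⁴ = [[5, 0, 3, 0], [0, 5, 0, 3], [3, 0, 2, 0], [0, 3, 0, 2]]

0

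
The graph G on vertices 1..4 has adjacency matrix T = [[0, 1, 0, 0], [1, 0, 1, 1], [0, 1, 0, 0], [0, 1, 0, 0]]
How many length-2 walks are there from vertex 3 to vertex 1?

1

The number of length-2 walks from vertex 3 to vertex 1 is entry (3,1) of T², where T is the adjacency matrix.
T² = [[1, 0, 1, 1], [0, 3, 0, 0], [1, 0, 1, 1], [1, 0, 1, 1]]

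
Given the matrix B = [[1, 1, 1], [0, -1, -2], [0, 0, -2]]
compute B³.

[[1, 1, 7], [0, -1, -14], [0, 0, -8]]

B² = [[1, 0, -3], [0, 1, 6], [0, 0, 4]]
B³ = [[1, 1, 7], [0, -1, -14], [0, 0, -8]]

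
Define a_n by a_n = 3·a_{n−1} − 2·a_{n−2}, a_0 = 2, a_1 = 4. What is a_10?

With companion matrix M = [[3, −2], [1, 0]], [a_n, a_{n−1}]ᵀ = M·[a_{n−1}, a_{n−2}]ᵀ, so [a_10, a_9]ᵀ = M⁹·[a_1, a_0]ᵀ.
M⁹ = [[1023, −1022], [511, −510]], giving [a_10, a_9]ᵀ = [[2048], [1024]].

2048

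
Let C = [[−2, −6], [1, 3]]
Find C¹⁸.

[[−2, −6], [1, 3]]

C² = C (a projection; rank 1, trace 1), so C¹⁸ = C.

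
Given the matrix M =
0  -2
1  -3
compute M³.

tr M = -3 and det M = 2, so the characteristic polynomial is λ² − (-3)λ + (2) with roots -1 and -2.
Eigenvectors give P = [[2, 1], [1, 1]] with P⁻¹ = [[1, -1], [-1, 2]], and M = P·diag(-1, -2)·P⁻¹.
Then M³ = P·diag(-1, -8)·P⁻¹ = [[-2, -8], [-1, -8]] · [[1, -1], [-1, 2]] = [[6, -14], [7, -15]].

[[6, -14], [7, -15]]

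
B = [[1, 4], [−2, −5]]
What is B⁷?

tr B = −4 and det B = 3, so the characteristic polynomial is λ² − (−4)λ + (3) with roots −3 and −1.
Eigenvectors give P = [[−1, −2], [1, 1]] with P⁻¹ = [[1, 2], [−1, −1]], and B = P·diag(−3, −1)·P⁻¹.
Then B⁷ = P·diag(−2187, −1)·P⁻¹ = [[2187, 2], [−2187, −1]] · [[1, 2], [−1, −1]] = [[2185, 4372], [−2186, −4373]].

[[2185, 4372], [−2186, −4373]]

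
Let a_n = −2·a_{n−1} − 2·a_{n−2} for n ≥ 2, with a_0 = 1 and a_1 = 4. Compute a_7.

−48

With companion matrix Q = [[−2, −2], [1, 0]], [a_n, a_{n−1}]ᵀ = Q·[a_{n−1}, a_{n−2}]ᵀ, so [a_7, a_6]ᵀ = Q^6·[a_1, a_0]ᵀ.
Q^6 = [[−8, −16], [8, 8]], giving [a_7, a_6]ᵀ = [[−48], [40]].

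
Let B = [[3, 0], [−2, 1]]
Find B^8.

tr B = 4 and det B = 3, so the characteristic polynomial is λ² − (4)λ + (3) with roots 1 and 3.
Eigenvectors give P = [[0, −1], [1, 1]] with P⁻¹ = [[1, 1], [−1, 0]], and B = P·diag(1, 3)·P⁻¹.
Then B^8 = P·diag(1, 6561)·P⁻¹ = [[0, −6561], [1, 6561]] · [[1, 1], [−1, 0]] = [[6561, 0], [−6560, 1]].

[[6561, 0], [−6560, 1]]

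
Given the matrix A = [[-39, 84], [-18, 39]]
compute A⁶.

tr A = 0 and det A = -9, so the characteristic polynomial is λ² − (0)λ + (-9) with roots 3 and -3.
Eigenvectors give P = [[-2, -7], [-1, -3]] with P⁻¹ = [[3, -7], [-1, 2]], and A = P·diag(3, -3)·P⁻¹.
Then A⁶ = P·diag(729, 729)·P⁻¹ = [[-1458, -5103], [-729, -2187]] · [[3, -7], [-1, 2]] = [[729, 0], [0, 729]].

[[729, 0], [0, 729]]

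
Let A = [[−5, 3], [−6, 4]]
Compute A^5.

tr A = −1 and det A = −2, so the characteristic polynomial is λ² − (−1)λ + (−2) with roots −2 and 1.
Eigenvectors give P = [[1, −1], [1, −2]] with P⁻¹ = [[2, −1], [1, −1]], and A = P·diag(−2, 1)·P⁻¹.
Then A^5 = P·diag(−32, 1)·P⁻¹ = [[−32, −1], [−32, −2]] · [[2, −1], [1, −1]] = [[−65, 33], [−66, 34]].

[[−65, 33], [−66, 34]]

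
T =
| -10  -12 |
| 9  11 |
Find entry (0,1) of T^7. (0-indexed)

-516

tr T = 1 and det T = -2, so the characteristic polynomial is λ² − (1)λ + (-2) with roots 2 and -1.
Eigenvectors give P = [[-1, -4], [1, 3]] with P⁻¹ = [[3, 4], [-1, -1]], and T = P·diag(2, -1)·P⁻¹.
Then T^7 = P·diag(128, -1)·P⁻¹ = [[-128, 4], [128, -3]] · [[3, 4], [-1, -1]] = [[-388, -516], [387, 515]].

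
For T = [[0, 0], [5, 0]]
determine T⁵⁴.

[[0, 0], [0, 0]]

T is strictly triangular, hence nilpotent: T² = 0, so T⁵⁴ = 0.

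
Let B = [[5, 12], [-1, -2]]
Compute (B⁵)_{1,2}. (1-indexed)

372

tr B = 3 and det B = 2, so the characteristic polynomial is λ² − (3)λ + (2) with roots 1 and 2.
Eigenvectors give P = [[-3, -4], [1, 1]] with P⁻¹ = [[1, 4], [-1, -3]], and B = P·diag(1, 2)·P⁻¹.
Then B⁵ = P·diag(1, 32)·P⁻¹ = [[-3, -128], [1, 32]] · [[1, 4], [-1, -3]] = [[125, 372], [-31, -92]].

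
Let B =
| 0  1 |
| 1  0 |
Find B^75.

[[0, 1], [1, 0]]

B² = I (check: tr B = 0 and det B = −1), so B^75 = B since 75 is odd.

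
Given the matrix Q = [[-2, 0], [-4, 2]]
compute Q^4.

[[16, 0], [0, 16]]

tr Q = 0 and det Q = -4, so the characteristic polynomial is λ² − (0)λ + (-4) with roots -2 and 2.
Eigenvectors give P = [[1, 0], [1, 1]] with P⁻¹ = [[1, 0], [-1, 1]], and Q = P·diag(-2, 2)·P⁻¹.
Then Q^4 = P·diag(16, 16)·P⁻¹ = [[16, 0], [16, 16]] · [[1, 0], [-1, 1]] = [[16, 0], [0, 16]].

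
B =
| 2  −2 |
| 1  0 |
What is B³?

B² = [[2, −4], [2, −2]]
B³ = [[0, −4], [2, −4]]

[[0, −4], [2, −4]]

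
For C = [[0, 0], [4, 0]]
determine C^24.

C is strictly triangular, hence nilpotent: C^2 = 0, so C^24 = 0.

[[0, 0], [0, 0]]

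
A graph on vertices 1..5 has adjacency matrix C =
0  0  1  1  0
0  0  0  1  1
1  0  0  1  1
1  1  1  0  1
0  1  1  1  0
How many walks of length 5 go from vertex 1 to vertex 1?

The number of length-5 walks from vertex 1 to vertex 1 is entry (1,1) of C^5, where C is the adjacency matrix.
C^2 = [[2, 1, 1, 1, 2], [1, 2, 2, 1, 1], [1, 2, 3, 2, 1], [1, 1, 2, 4, 2], [2, 1, 1, 2, 3]]
C^3 = [[2, 3, 5, 6, 3], [3, 2, 3, 6, 5], [5, 3, 4, 7, 7], [6, 6, 7, 6, 7], [3, 5, 7, 7, 4]]
C^4 = [[11, 9, 11, 13, 14], [9, 11, 14, 13, 11], [11, 14, 19, 19, 14], [13, 13, 19, 26, 19], [14, 11, 14, 19, 19]]
C^5 = [[24, 27, 38, 45, 33], [27, 24, 33, 45, 38], [38, 33, 44, 58, 52], [45, 45, 58, 64, 58], [33, 38, 52, 58, 44]]

24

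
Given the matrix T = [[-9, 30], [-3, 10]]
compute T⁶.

T² = T (a projection; rank 1, trace 1), so T⁶ = T.

[[-9, 30], [-3, 10]]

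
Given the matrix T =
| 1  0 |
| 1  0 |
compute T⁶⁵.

[[1, 0], [1, 0]]

T² = T (a projection; rank 1, trace 1), so T⁶⁵ = T.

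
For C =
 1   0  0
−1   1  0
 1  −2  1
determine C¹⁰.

[[1, 0, 0], [−10, 1, 0], [100, −20, 1]]

C = I + N where N = [[0, 0, 0], [−1, 0, 0], [1, −2, 0]] is strictly lower-triangular, so N³ = 0.
(I + N)¹⁰ = I + 10·N + 45·N² = [[1, 0, 0], [−10, 1, 0], [100, −20, 1]].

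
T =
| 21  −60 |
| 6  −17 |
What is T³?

[[261, −780], [78, −233]]

tr T = 4 and det T = 3, so the characteristic polynomial is λ² − (4)λ + (3) with roots 1 and 3.
Eigenvectors give P = [[−3, −10], [−1, −3]] with P⁻¹ = [[3, −10], [−1, 3]], and T = P·diag(1, 3)·P⁻¹.
Then T³ = P·diag(1, 27)·P⁻¹ = [[−3, −270], [−1, −81]] · [[3, −10], [−1, 3]] = [[261, −780], [78, −233]].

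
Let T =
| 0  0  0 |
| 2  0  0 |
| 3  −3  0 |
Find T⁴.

[[0, 0, 0], [0, 0, 0], [0, 0, 0]]

T is strictly triangular, hence nilpotent: T³ = 0, so T⁴ = 0.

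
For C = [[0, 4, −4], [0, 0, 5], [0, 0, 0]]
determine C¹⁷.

C is strictly triangular, hence nilpotent: C³ = 0, so C¹⁷ = 0.

[[0, 0, 0], [0, 0, 0], [0, 0, 0]]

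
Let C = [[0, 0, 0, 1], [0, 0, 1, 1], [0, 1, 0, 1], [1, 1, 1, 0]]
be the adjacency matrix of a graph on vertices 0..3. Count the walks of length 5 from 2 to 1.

13

The number of length-5 walks from vertex 2 to vertex 1 is entry (2,1) of C⁵, where C is the adjacency matrix.
C² = [[1, 1, 1, 0], [1, 2, 1, 1], [1, 1, 2, 1], [0, 1, 1, 3]]
C³ = [[0, 1, 1, 3], [1, 2, 3, 4], [1, 3, 2, 4], [3, 4, 4, 2]]
C⁴ = [[3, 4, 4, 2], [4, 7, 6, 6], [4, 6, 7, 6], [2, 6, 6, 11]]
C⁵ = [[2, 6, 6, 11], [6, 12, 13, 17], [6, 13, 12, 17], [11, 17, 17, 14]]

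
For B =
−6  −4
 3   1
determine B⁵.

[[−876, −844], [633, 601]]

tr B = −5 and det B = 6, so the characteristic polynomial is λ² − (−5)λ + (6) with roots −2 and −3.
Eigenvectors give P = [[−1, 4], [1, −3]] with P⁻¹ = [[3, 4], [1, 1]], and B = P·diag(−2, −3)·P⁻¹.
Then B⁵ = P·diag(−32, −243)·P⁻¹ = [[32, −972], [−32, 729]] · [[3, 4], [1, 1]] = [[−876, −844], [633, 601]].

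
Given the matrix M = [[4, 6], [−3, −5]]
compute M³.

tr M = −1 and det M = −2, so the characteristic polynomial is λ² − (−1)λ + (−2) with roots 1 and −2.
Eigenvectors give P = [[−2, −1], [1, 1]] with P⁻¹ = [[−1, −1], [1, 2]], and M = P·diag(1, −2)·P⁻¹.
Then M³ = P·diag(1, −8)·P⁻¹ = [[−2, 8], [1, −8]] · [[−1, −1], [1, 2]] = [[10, 18], [−9, −17]].

[[10, 18], [−9, −17]]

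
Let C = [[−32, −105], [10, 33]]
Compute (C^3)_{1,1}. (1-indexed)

−218

tr C = 1 and det C = −6, so the characteristic polynomial is λ² − (1)λ + (−6) with roots −2 and 3.
Eigenvectors give P = [[7, −3], [−2, 1]] with P⁻¹ = [[1, 3], [2, 7]], and C = P·diag(−2, 3)·P⁻¹.
Then C^3 = P·diag(−8, 27)·P⁻¹ = [[−56, −81], [16, 27]] · [[1, 3], [2, 7]] = [[−218, −735], [70, 237]].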